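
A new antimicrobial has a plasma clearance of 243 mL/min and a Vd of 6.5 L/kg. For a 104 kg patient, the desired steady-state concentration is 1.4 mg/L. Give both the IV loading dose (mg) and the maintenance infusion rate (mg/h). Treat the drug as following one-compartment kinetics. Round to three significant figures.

(a) 946 mg; (b) 20.4 mg/h

Vd = 6.5 L/kg × 104 kg = 676.0 L
Loading: fill Vd to C_target → 676.0 L × 1.4 mg/L = 946.4 mg
CL = 243 mL/min × 60/1000 = 14.58 L/h
Maintenance infusion rate = CL × Css = 14.58 × 1.4 = 20.41 mg/h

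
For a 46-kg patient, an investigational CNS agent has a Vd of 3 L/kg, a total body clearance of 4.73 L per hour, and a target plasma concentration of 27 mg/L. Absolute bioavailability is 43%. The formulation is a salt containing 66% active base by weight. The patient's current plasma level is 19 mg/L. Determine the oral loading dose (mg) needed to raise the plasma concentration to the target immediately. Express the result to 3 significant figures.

3890 mg

Vd = 3 L/kg × 46 kg = 138.0 L
Concentration deficit ΔC = 27 − 19 = 8.000 mg/L
LD = Vd × ΔC / F / S = 138.0 × 8.000 / 0.43 / 0.66 = 3890 mg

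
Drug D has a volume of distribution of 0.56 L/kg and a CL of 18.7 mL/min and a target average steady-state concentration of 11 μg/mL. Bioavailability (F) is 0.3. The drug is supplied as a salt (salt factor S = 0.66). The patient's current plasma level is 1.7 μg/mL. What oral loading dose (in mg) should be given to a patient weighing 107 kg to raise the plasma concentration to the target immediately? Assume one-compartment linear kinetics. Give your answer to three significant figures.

2810 mg

Vd = 0.56 L/kg × 107 kg = 59.92 L
LD is governed by Vd — clearance does not enter the loading-dose calculation.
Concentration deficit ΔC = 11 − 1.7 = 9.300 mg/L
LD = Vd × ΔC / F / S = 59.92 × 9.300 / 0.3 / 0.66 = 2814 mg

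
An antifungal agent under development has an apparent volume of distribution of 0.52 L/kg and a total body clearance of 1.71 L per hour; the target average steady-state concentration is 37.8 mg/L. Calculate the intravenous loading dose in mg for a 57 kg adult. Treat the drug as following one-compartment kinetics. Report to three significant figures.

Vd(total) = 57 kg × 0.52 L/kg = 29.64 L
LD = Vd × C = 29.64 × 37.80 = 1120 mg

1120 mg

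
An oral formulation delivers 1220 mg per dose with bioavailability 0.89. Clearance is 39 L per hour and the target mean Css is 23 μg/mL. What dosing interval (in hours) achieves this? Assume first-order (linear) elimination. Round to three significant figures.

1.21 h

F·D/τ = CL·Css → τ = F·D / (CL·Css).
τ = 0.89 × 1220 / (39 × 23) = 1.210 h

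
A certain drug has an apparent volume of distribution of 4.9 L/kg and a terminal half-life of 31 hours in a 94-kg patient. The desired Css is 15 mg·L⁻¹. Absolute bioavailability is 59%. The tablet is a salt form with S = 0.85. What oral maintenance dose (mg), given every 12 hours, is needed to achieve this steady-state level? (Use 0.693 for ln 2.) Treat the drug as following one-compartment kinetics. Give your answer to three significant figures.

3700 mg

Vd(total) = 94 kg × 4.9 L/kg = 460.6 L
CL = ln 2 · Vd / t½ = 0.693 × 460.6 / 31 = 10.30 L/h
D = CL × Css × τ / F / S = 10.30 × 15 × 12 / 0.59 / 0.85 = 3697 mg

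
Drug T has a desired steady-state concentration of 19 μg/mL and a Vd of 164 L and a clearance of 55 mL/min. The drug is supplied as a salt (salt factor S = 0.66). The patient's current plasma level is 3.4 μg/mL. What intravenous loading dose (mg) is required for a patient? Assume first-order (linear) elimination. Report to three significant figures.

Concentration deficit ΔC = 19 − 3.4 = 15.60 mg/L
LD = Vd × ΔC / S = 164.0 × 15.60 / 0.66 = 3876 mg

3880 mg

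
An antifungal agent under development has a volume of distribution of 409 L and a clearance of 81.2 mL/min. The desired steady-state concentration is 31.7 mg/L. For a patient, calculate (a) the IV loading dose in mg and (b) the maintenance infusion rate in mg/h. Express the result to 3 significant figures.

Loading: fill Vd to C_target → 409.0 L × 31.7 mg/L = 12970 mg
Convert clearance: 81.2 mL/min × 60 min/h ÷ 1000 mL/L = 4.872 L/h
Maintenance infusion rate = CL × Css = 4.872 × 31.7 = 154.4 mg/h

(a) 13000 mg; (b) 154 mg/h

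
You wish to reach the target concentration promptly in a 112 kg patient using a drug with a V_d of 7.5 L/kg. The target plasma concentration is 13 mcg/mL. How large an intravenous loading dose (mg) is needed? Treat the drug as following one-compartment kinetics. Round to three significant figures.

10900 mg

Vd = 7.5 L/kg × 112 kg = 840.0 L
LD = Vd × C = 840.0 × 13.00 = 10920 mg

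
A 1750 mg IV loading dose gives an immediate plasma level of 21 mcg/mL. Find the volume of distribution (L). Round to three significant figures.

83.3 L

Immediately after an IV bolus, C₀ = Dose / Vd, so Vd = Dose / C₀.
Vd = 1750 / 21 = 83.33 L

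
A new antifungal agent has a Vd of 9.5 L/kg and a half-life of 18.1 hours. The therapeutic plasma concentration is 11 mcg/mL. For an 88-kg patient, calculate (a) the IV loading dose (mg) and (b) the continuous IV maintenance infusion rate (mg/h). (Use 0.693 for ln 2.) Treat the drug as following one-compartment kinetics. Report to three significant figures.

(a) 9200 mg; (b) 352 mg/h

Total Vd = 9.5 × 88 = 836.0 L
LD = Vd × C = 836.0 × 11 = 9196 mg
CL = 0.693 × Vd / t½ = 0.693 × 836.0 / 18.1 = 32.01 L/h
Infusion rate = CL × Css = 32.01 × 11 = 352.1 mg/h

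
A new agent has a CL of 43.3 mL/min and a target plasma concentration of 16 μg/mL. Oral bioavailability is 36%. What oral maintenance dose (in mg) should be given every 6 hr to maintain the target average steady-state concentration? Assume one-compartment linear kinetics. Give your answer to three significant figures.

CL = 43.3 mL/min × 60/1000 = 2.598 L/h
D = CL × Css × τ / F = 2.598 × 16 × 6 / 0.36 = 692.8 mg

693 mg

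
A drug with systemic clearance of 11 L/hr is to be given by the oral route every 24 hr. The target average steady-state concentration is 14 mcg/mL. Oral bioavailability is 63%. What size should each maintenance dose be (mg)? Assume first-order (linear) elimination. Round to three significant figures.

D = CL × Css × τ / F = 11.00 × 14 × 24 / 0.63 = 5867 mg

5870 mg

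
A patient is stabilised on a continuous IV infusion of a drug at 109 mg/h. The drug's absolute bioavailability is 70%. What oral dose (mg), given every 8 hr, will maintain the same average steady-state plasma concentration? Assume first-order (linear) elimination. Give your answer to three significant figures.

To maintain the same Css, the systemic dosing rate must be unchanged: F·D/τ = infusion rate.
D = rate × τ / F = 109 × 8 / 0.7 = 1246 mg

1250 mg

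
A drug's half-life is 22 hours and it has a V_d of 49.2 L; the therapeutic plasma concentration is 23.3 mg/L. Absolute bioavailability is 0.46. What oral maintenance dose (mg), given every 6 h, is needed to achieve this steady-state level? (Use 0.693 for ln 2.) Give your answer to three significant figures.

471 mg

CL = ln 2 · Vd / t½ = 0.693 × 49.20 / 22 = 1.550 L/h
D = CL × Css × τ / F = 1.550 × 23.3 × 6 / 0.46 = 471.1 mg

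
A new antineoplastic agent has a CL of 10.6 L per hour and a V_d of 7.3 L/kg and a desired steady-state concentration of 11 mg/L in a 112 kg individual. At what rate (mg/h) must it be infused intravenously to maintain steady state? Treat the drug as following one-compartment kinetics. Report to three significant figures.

Rate = CL × Css = 10.60 × 11 = 116.6 mg/h

117 mg/h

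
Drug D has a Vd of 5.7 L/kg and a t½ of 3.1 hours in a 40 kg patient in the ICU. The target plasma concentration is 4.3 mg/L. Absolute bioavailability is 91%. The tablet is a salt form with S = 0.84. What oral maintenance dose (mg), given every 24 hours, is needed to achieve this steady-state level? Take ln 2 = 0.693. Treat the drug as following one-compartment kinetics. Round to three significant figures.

Vd(total) = 40 kg × 5.7 L/kg = 228.0 L
k = 0.693/3.1 = 0.2235 h⁻¹, so CL = k·Vd = 0.2235 × 228.0 = 50.96 L/h
D = CL × Css × τ / F / S = 50.96 × 4.3 × 24 / 0.91 / 0.84 = 6880 mg

6880 mg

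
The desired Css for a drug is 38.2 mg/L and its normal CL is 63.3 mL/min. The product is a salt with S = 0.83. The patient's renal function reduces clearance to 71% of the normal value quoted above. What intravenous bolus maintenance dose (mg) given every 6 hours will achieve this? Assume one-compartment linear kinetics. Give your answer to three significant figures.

745 mg

Convert clearance: 63.3 mL/min × 60 min/h ÷ 1000 mL/L = 3.798 L/h
Patient clearance = 0.71 × 3.798 = 2.697 L/h
D = CL × Css × τ / S = 2.697 × 38.2 × 6 / 0.83 = 744.8 mg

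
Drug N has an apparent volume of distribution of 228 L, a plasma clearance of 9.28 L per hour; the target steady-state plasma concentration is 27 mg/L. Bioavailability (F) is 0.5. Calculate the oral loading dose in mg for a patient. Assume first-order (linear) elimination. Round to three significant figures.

Loading dose depends on Vd (not clearance): it fills the distribution volume.
LD = Vd × C / F = 228.0 × 27.00 / 0.5 = 12310 mg

12300 mg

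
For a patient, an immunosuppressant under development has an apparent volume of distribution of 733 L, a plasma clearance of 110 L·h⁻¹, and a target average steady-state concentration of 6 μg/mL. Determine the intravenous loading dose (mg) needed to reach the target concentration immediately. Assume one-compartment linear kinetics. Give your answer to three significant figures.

4400 mg

The loading dose fills Vd to the target concentration.
LD = Vd × C = 733.0 × 6.000 = 4398 mg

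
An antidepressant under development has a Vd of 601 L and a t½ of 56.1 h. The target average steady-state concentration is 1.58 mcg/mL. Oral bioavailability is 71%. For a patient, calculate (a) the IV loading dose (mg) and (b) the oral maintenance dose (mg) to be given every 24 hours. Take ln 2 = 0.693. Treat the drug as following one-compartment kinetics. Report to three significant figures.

LD = Vd × C = 601.0 × 1.58 = 949.6 mg
CL = 0.693 × Vd / t½ = 0.693 × 601.0 / 56.1 = 7.424 L/h
D = CL × Css × τ / F = 7.424 × 1.58 × 24 / 0.71 = 396.5 mg

(a) 950 mg; (b) 397 mg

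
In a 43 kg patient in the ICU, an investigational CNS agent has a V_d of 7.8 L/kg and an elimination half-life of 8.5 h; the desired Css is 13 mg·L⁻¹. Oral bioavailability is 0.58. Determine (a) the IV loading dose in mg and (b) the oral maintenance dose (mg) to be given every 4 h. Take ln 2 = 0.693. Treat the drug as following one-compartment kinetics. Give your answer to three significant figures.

Vd(total) = 43 kg × 7.8 L/kg = 335.4 L
LD = Vd × C = 335.4 × 13 = 4360 mg
CL = 0.693 × Vd / t½ = 0.693 × 335.4 / 8.5 = 27.34 L/h
D = CL × Css × τ / F = 27.34 × 13 × 4 / 0.58 = 2451 mg

(a) 4360 mg; (b) 2450 mg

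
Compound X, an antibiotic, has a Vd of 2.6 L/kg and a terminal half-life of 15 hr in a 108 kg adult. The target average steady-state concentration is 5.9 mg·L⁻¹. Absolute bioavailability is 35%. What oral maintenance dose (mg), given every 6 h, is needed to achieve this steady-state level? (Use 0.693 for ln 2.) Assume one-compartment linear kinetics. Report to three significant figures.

1310 mg

Vd(total) = 108 kg × 2.6 L/kg = 280.8 L
k = 0.693/15 = 0.04620 h⁻¹, so CL = k·Vd = 0.04620 × 280.8 = 12.97 L/h
D = CL × Css × τ / F = 12.97 × 5.9 × 6 / 0.35 = 1312 mg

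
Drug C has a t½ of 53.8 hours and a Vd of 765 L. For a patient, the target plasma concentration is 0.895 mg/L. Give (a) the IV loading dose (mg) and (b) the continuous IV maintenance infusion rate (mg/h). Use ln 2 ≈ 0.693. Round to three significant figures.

(a) 685 mg; (b) 8.82 mg/h

LD = Vd × C = 765.0 × 0.895 = 684.7 mg
CL = 0.693 × Vd / t½ = 0.693 × 765.0 / 53.8 = 9.854 L/h
Infusion rate = CL × Css = 9.854 × 0.895 = 8.819 mg/h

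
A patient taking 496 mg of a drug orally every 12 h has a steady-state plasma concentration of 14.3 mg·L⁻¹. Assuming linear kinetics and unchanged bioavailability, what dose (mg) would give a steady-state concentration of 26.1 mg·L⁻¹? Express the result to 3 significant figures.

905 mg

For first-order elimination, Css ∝ F·D/(CL·τ); F and CL are unchanged, so Css ∝ D/τ.
D₂ = D₁ × (Css,target / Css,current) = 496 × 26.1/14.3 = 905.3 mg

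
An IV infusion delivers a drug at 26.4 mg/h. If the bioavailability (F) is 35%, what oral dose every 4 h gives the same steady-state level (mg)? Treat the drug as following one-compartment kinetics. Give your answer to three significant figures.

To maintain the same Css, the systemic dosing rate must be unchanged: F·D/τ = infusion rate.
D = rate × τ / F = 26.4 × 4 / 0.35 = 301.7 mg

302 mg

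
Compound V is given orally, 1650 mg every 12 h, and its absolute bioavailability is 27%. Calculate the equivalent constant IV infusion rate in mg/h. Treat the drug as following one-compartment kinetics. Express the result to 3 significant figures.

Equivalent systemic input: infusion rate = F·D/τ.
Rate = 0.27 × 1650 / 12 = 37.13 mg/h

37.1 mg/h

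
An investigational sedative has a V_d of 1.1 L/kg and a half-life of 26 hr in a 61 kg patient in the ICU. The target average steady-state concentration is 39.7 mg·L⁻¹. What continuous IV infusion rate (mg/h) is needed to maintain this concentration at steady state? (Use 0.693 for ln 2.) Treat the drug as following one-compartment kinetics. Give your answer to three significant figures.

Vd(total) = 61 kg × 1.1 L/kg = 67.10 L
CL = ln 2 · Vd / t½ = 0.693 × 67.10 / 26 = 1.788 L/h
Infusion rate = CL × Css = 1.788 × 39.7 = 70.98 mg/h

71.0 mg/h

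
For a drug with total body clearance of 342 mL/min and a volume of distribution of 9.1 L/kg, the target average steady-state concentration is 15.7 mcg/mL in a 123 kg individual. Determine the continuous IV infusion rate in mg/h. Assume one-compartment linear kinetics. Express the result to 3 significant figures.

CL = 342 mL/min = 342 × 0.06 = 20.52 L/h
Vd does not affect the maintenance rate; only clearance governs steady-state input.
Rate = CL × Css = 20.52 × 15.7 = 322.2 mg/h

322 mg/h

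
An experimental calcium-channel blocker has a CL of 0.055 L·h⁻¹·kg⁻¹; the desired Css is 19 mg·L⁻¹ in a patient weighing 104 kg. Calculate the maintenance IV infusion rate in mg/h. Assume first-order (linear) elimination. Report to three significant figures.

109 mg/h

CL = 0.055 L·h⁻¹·kg⁻¹ × 104 kg = 5.720 L/h
R₀ = 5.720 × 19 = 108.7 mg/h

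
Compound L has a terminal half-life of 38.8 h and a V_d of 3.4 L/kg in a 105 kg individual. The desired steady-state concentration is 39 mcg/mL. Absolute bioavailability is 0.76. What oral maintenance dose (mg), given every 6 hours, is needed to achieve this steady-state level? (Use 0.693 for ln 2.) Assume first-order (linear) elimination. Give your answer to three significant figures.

Vd(total) = 105 kg × 3.4 L/kg = 357.0 L
CL = 0.693 × Vd / t½ = 0.693 × 357.0 / 38.8 = 6.376 L/h
D = CL × Css × τ / F = 6.376 × 39 × 6 / 0.76 = 1963 mg

1960 mg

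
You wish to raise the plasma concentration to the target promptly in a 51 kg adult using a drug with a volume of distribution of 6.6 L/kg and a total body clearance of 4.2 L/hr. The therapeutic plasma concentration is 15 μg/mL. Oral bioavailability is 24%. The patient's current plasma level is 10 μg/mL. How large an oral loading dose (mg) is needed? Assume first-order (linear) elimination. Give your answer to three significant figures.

7010 mg

Total Vd = 6.6 × 51 = 336.6 L
The loading dose fills Vd to the target concentration.
Concentration deficit ΔC = 15 − 10 = 5.000 mg/L
LD = Vd × ΔC / F = 336.6 × 5.000 / 0.24 = 7013 mg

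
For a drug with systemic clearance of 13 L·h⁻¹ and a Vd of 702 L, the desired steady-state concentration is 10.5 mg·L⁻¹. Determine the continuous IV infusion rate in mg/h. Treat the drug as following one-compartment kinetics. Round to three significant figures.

At steady state, infusion rate equals elimination rate: rate in = CL × Css.
Infusion rate = CL · Css = 13.00 L/h × 10.5 mg/L = 136.5 mg/h

137 mg/h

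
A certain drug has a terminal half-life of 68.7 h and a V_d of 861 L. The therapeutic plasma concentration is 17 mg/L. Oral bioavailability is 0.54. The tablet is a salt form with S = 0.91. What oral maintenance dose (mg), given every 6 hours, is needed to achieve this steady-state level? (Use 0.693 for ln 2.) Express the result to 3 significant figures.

1800 mg

CL = ln 2 · Vd / t½ = 0.693 × 861.0 / 68.7 = 8.685 L/h
D = CL × Css × τ / F / S = 8.685 × 17 × 6 / 0.54 / 0.91 = 1803 mg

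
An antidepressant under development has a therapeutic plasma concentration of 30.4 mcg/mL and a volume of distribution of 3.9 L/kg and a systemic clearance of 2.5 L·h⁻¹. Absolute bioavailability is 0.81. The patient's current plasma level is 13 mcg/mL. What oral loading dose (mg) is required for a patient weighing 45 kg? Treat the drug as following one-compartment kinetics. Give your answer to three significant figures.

Vd = 3.9 L/kg × 45 kg = 175.5 L
The loading dose fills Vd to the target concentration; clearance is irrelevant here.
Concentration deficit ΔC = 30.4 − 13 = 17.40 mg/L
LD = Vd × ΔC / F = 175.5 × 17.40 / 0.81 = 3770 mg

3770 mg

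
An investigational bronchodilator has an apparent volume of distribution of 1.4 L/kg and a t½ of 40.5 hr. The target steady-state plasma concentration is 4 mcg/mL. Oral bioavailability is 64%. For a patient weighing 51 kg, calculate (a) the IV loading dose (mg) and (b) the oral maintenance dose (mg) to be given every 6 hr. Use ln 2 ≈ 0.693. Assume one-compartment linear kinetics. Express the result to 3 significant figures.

(a) 286 mg; (b) 45.8 mg

Vd(total) = 51 kg × 1.4 L/kg = 71.40 L
LD = Vd × C = 71.40 × 4 = 285.6 mg
CL = 0.693 × Vd / t½ = 0.693 × 71.40 / 40.5 = 1.222 L/h
D = CL × Css × τ / F = 1.222 × 4 × 6 / 0.64 = 45.83 mg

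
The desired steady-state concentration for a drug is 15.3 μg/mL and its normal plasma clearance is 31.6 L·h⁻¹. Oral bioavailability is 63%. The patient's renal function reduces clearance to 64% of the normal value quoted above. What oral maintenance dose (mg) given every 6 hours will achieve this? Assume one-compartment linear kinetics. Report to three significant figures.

Patient clearance = 0.64 × 31.60 = 20.22 L/h
At steady state, dose per interval replaces the amount cleared in that interval: F·D/τ = CL·Css.
D = CL × Css × τ / F = 20.22 × 15.3 × 6 / 0.63 = 2946 mg

2950 mg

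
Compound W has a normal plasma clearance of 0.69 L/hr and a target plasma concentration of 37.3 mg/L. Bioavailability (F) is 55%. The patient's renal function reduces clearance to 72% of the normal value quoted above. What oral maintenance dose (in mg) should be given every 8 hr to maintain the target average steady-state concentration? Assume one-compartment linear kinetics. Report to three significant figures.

Patient clearance = 0.72 × 0.6900 = 0.4968 L/h
At steady state, dose per interval replaces the amount cleared in that interval: F·D/τ = CL·Css.
D = CL × Css × τ / F = 0.4968 × 37.3 × 8 / 0.55 = 269.5 mg

270 mg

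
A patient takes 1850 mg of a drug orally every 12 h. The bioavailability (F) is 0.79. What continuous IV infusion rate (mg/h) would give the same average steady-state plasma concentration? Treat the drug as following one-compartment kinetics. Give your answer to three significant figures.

122 mg/h

Equivalent systemic input: infusion rate = F·D/τ.
Rate = 0.79 × 1850 / 12 = 121.8 mg/h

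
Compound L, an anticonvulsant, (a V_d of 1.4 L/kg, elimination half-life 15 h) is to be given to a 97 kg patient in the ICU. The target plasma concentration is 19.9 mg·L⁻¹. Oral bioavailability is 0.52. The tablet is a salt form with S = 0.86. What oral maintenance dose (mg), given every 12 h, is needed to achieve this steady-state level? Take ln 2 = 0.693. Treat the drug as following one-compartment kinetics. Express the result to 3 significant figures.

Total Vd = 1.4 × 97 = 135.8 L
k = 0.693/15 = 0.04620 h⁻¹, so CL = k·Vd = 0.04620 × 135.8 = 6.274 L/h
D = CL × Css × τ / F / S = 6.274 × 19.9 × 12 / 0.52 / 0.86 = 3350 mg

3350 mg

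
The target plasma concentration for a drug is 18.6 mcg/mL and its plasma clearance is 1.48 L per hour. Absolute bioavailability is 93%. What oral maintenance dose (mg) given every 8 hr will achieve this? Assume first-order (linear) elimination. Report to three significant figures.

237 mg

At steady state, dose per interval replaces the amount cleared in that interval: F·D/τ = CL·Css.
D = CL × Css × τ / F = 1.480 × 18.6 × 8 / 0.93 = 236.8 mg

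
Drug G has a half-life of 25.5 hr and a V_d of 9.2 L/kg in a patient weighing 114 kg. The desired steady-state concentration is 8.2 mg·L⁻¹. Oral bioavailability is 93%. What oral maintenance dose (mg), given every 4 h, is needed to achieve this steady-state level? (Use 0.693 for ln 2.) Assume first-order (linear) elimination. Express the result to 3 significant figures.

1010 mg

Vd(total) = 114 kg × 9.2 L/kg = 1049 L
k = 0.693/25.5 = 0.02718 h⁻¹, so CL = k·Vd = 0.02718 × 1049 = 28.51 L/h
D = CL × Css × τ / F = 28.51 × 8.2 × 4 / 0.93 = 1006 mg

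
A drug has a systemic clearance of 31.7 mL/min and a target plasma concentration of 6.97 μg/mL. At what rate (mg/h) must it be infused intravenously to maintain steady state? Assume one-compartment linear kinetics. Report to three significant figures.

CL = 31.7 mL/min × 60/1000 = 1.902 L/h
Rate = CL × Css = 1.902 × 6.97 = 13.26 mg/h

13.3 mg/h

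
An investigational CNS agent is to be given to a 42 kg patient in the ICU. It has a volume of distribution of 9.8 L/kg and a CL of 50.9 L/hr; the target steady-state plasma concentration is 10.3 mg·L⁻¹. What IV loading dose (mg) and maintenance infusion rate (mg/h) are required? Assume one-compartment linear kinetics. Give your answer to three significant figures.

Vd(total) = 42 kg × 9.8 L/kg = 411.6 L
LD = Vd · C_target = 411.6 × 10.3 = 4239 mg
Infusion rate = 50.90 L/h × 10.3 mg/L = 524.3 mg/h

(a) 4240 mg; (b) 524 mg/h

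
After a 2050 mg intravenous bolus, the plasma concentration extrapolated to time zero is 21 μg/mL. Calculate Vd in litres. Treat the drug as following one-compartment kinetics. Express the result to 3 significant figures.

Immediately after an IV bolus, C₀ = Dose / Vd, so Vd = Dose / C₀.
Vd = 2050 / 21 = 97.62 L

97.6 L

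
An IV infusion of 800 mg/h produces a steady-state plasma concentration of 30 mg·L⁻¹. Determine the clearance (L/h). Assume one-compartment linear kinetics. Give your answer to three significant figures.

26.7 L/h

At steady state, infusion rate = CL × Css, so CL = rate / Css.
CL = 800 / 30 = 26.67 L/h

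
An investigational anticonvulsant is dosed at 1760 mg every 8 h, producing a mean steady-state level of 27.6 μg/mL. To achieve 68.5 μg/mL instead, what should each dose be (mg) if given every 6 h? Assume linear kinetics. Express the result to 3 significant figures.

With linear kinetics, Css is proportional to dose rate (D/τ) at fixed clearance.
D₂ = D₁ × (Css,target / Css,current) × (τ₂/τ₁) = 1760 × (68.5/27.6) × (6/8) = 3276 mg

3280 mg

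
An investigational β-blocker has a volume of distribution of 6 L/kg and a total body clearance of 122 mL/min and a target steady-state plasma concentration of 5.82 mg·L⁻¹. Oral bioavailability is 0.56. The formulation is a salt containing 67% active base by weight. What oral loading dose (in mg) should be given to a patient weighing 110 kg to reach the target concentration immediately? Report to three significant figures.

Vd(total) = 110 kg × 6 L/kg = 660.0 L
LD = Vd × C / F / S = 660.0 × 5.820 / 0.56 / 0.67 = 10240 mg

10200 mg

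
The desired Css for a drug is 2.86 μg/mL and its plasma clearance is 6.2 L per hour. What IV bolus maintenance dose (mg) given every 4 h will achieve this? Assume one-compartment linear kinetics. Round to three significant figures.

D = CL × Css × τ = 6.200 × 2.86 × 4 = 70.93 mg

70.9 mg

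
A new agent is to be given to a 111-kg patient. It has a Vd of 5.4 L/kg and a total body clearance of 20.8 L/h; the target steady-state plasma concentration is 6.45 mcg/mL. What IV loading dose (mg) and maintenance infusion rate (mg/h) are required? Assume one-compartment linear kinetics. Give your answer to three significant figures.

Vd = 5.4 L/kg × 111 kg = 599.4 L
LD = Vd · C_target = 599.4 × 6.45 = 3866 mg
Infusion rate = 20.80 L/h × 6.45 mg/L = 134.2 mg/h

(a) 3870 mg; (b) 134 mg/h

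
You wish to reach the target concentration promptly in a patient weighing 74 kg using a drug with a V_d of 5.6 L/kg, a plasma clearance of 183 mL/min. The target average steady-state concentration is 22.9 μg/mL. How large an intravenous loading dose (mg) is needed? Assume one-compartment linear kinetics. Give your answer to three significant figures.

9490 mg

Vd(total) = 74 kg × 5.6 L/kg = 414.4 L
LD = Vd × C = 414.4 × 22.90 = 9490 mg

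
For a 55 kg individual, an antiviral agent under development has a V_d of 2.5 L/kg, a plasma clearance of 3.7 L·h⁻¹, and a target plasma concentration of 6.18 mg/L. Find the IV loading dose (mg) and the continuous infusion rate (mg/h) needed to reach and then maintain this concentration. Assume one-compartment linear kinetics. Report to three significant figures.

(a) 850 mg; (b) 22.9 mg/h

Vd(total) = 55 kg × 2.5 L/kg = 137.5 L
Loading dose = Vd × C = 137.5 × 6.18 = 849.8 mg
Maintenance: replace elimination → rate = CL × Css = 3.700 × 6.18 = 22.87 mg/h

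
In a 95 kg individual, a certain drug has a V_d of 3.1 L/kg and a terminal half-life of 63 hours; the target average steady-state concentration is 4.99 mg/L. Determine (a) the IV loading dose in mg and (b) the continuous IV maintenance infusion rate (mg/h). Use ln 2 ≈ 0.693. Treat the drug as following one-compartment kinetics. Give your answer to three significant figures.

(a) 1470 mg; (b) 16.2 mg/h

Total Vd = 3.1 × 95 = 294.5 L
LD = Vd × C = 294.5 × 4.99 = 1470 mg
CL = 0.693 × Vd / t½ = 0.693 × 294.5 / 63 = 3.240 L/h
Infusion rate = CL × Css = 3.240 × 4.99 = 16.17 mg/h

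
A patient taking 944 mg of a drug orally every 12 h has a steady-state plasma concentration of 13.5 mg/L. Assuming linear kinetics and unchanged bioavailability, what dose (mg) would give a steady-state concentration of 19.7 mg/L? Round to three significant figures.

With linear kinetics, Css is proportional to dose rate (D/τ) at fixed clearance.
D₂ = D₁ × (Css,target / Css,current) = 944 × 19.7/13.5 = 1378 mg

1380 mg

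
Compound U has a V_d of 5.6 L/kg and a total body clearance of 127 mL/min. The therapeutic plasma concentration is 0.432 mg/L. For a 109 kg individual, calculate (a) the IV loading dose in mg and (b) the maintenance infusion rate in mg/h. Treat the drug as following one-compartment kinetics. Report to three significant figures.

(a) 264 mg; (b) 3.29 mg/h

Total Vd = 5.6 × 109 = 610.4 L
LD = Vd · C_target = 610.4 × 0.432 = 263.7 mg
CL = 127 mL/min = 127 × 0.06 = 7.620 L/h
Maintenance: replace elimination → rate = CL × Css = 7.620 × 0.432 = 3.292 mg/h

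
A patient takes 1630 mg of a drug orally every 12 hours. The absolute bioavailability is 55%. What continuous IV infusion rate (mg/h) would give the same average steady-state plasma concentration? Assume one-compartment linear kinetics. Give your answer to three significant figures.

Equivalent systemic input: infusion rate = F·D/τ.
Rate = 0.55 × 1630 / 12 = 74.71 mg/h

74.7 mg/h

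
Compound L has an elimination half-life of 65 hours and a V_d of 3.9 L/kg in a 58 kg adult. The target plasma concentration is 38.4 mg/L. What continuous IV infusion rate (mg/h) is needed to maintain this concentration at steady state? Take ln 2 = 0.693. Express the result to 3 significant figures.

Total Vd = 3.9 × 58 = 226.2 L
CL = ln 2 · Vd / t½ = 0.693 × 226.2 / 65 = 2.412 L/h
Infusion rate = CL × Css = 2.412 × 38.4 = 92.62 mg/h

92.6 mg/h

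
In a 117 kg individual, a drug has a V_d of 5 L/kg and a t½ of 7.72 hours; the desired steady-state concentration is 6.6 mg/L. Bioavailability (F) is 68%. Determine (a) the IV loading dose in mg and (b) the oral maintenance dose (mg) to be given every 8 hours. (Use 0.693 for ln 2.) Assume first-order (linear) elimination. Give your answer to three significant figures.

(a) 3860 mg; (b) 4080 mg

Vd(total) = 117 kg × 5 L/kg = 585.0 L
LD = Vd × C = 585.0 × 6.6 = 3861 mg
CL = 0.693 × Vd / t½ = 0.693 × 585.0 / 7.72 = 52.51 L/h
D = CL × Css × τ / F = 52.51 × 6.6 × 8 / 0.68 = 4077 mg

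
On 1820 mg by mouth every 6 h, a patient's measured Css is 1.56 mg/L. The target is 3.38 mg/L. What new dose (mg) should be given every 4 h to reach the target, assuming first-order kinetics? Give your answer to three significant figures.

2630 mg

With linear kinetics, Css is proportional to dose rate (D/τ) at fixed clearance.
D₂ = D₁ × (Css,target / Css,current) × (τ₂/τ₁) = 1820 × (3.38/1.56) × (4/6) = 2629 mg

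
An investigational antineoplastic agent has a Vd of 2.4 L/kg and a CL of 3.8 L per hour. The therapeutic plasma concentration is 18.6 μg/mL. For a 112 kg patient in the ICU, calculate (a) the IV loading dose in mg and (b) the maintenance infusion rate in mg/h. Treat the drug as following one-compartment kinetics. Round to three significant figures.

(a) 5000 mg; (b) 70.7 mg/h

Total Vd = 2.4 × 112 = 268.8 L
Loading: fill Vd to C_target → 268.8 L × 18.6 mg/L = 5000 mg
Maintenance: replace elimination → rate = CL × Css = 3.800 × 18.6 = 70.68 mg/h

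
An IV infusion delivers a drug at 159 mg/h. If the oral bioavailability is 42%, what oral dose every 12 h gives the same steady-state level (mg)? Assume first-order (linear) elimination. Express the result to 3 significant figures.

4540 mg

To maintain the same Css, the systemic dosing rate must be unchanged: F·D/τ = infusion rate.
D = rate × τ / F = 159 × 12 / 0.42 = 4543 mg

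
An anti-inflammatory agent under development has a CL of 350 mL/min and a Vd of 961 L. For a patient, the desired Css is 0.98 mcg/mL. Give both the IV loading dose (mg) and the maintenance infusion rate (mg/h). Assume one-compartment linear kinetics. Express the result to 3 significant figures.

(a) 942 mg; (b) 20.6 mg/h

Loading: fill Vd to C_target → 961.0 L × 0.98 mg/L = 941.8 mg
CL = 350 mL/min × 60/1000 = 21.00 L/h
Maintenance: replace elimination → rate = CL × Css = 21.00 × 0.98 = 20.58 mg/h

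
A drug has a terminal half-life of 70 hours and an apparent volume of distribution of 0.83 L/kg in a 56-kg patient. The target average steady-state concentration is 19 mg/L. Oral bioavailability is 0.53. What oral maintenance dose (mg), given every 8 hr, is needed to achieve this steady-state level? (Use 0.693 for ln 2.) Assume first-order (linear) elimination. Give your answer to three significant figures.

Vd = 0.83 L/kg × 56 kg = 46.48 L
CL = 0.693 × Vd / t½ = 0.693 × 46.48 / 70 = 0.4602 L/h
D = CL × Css × τ / F = 0.4602 × 19 × 8 / 0.53 = 132.0 mg

132 mg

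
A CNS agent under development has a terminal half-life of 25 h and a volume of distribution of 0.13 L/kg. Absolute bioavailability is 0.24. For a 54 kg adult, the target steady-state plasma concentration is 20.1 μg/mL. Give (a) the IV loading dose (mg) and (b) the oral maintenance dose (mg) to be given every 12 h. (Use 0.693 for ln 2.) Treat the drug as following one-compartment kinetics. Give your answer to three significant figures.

(a) 141 mg; (b) 196 mg

Total Vd = 0.13 × 54 = 7.020 L
LD = Vd × C = 7.020 × 20.1 = 141.1 mg
CL = 0.693 × Vd / t½ = 0.693 × 7.020 / 25 = 0.1946 L/h
D = CL × Css × τ / F = 0.1946 × 20.1 × 12 / 0.24 = 195.6 mg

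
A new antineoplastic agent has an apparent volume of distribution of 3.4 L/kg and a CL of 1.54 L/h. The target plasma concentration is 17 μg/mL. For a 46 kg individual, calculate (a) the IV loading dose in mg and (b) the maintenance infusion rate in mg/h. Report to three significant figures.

(a) 2660 mg; (b) 26.2 mg/h

Vd(total) = 46 kg × 3.4 L/kg = 156.4 L
LD = Vd · C_target = 156.4 × 17 = 2659 mg
Infusion rate = 1.540 L/h × 17 mg/L = 26.18 mg/h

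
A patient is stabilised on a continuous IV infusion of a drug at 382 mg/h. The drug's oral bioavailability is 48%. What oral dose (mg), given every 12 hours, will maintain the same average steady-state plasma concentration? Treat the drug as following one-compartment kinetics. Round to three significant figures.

9550 mg

To maintain the same Css, the systemic dosing rate must be unchanged: F·D/τ = infusion rate.
D = rate × τ / F = 382 × 12 / 0.48 = 9550 mg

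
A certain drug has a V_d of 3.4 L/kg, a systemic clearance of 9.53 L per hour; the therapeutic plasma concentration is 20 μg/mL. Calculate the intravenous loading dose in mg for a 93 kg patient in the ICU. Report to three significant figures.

6320 mg

Total Vd = 3.4 × 93 = 316.2 L
LD = Vd × C = 316.2 × 20.00 = 6324 mg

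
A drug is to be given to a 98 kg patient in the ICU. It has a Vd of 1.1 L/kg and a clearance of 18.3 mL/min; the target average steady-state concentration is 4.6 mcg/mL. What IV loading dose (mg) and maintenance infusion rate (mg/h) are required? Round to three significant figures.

Total Vd = 1.1 × 98 = 107.8 L
Loading dose = Vd × C = 107.8 × 4.6 = 495.9 mg
CL = 18.3 mL/min = 18.3 × 0.06 = 1.098 L/h
Maintenance: replace elimination → rate = CL × Css = 1.098 × 4.6 = 5.051 mg/h

(a) 496 mg; (b) 5.05 mg/h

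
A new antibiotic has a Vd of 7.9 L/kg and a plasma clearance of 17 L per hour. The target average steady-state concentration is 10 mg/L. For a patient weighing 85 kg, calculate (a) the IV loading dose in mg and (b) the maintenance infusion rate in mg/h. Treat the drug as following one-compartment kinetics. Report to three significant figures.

Total Vd = 7.9 × 85 = 671.5 L
Loading dose = Vd × C = 671.5 × 10 = 6715 mg
Infusion rate = 17.00 L/h × 10 mg/L = 170.0 mg/h

(a) 6720 mg; (b) 170 mg/h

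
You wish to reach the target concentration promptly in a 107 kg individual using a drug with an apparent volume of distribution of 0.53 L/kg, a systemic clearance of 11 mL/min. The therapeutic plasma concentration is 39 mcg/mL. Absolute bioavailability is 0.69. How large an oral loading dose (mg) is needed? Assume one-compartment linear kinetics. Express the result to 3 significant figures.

3210 mg

Vd = 0.53 L/kg × 107 kg = 56.71 L
LD = Vd × C / F = 56.71 × 39.00 / 0.69 = 3205 mg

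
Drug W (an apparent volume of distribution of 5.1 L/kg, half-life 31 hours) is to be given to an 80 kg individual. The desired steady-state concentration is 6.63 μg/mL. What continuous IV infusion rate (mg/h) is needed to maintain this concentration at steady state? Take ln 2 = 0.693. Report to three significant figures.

Total Vd = 5.1 × 80 = 408.0 L
k = 0.693/31 = 0.02235 h⁻¹, so CL = k·Vd = 0.02235 × 408.0 = 9.119 L/h
Infusion rate = CL × Css = 9.119 × 6.63 = 60.46 mg/h

60.5 mg/h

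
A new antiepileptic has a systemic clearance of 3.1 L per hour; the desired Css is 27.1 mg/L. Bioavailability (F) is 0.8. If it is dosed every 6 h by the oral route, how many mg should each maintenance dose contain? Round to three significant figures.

D = CL × Css × τ / F = 3.100 × 27.1 × 6 / 0.8 = 630.1 mg

630 mg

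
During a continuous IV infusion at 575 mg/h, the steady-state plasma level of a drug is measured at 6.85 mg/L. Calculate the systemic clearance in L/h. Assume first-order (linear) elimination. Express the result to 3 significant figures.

At steady state, infusion rate = CL × Css, so CL = rate / Css.
CL = 575 / 6.85 = 83.94 L/h

83.9 L/h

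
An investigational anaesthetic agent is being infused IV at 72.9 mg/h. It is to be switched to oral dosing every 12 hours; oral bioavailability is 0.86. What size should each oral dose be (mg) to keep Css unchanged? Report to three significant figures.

To maintain the same Css, the systemic dosing rate must be unchanged: F·D/τ = infusion rate.
D = rate × τ / F = 72.9 × 12 / 0.86 = 1017 mg

1020 mg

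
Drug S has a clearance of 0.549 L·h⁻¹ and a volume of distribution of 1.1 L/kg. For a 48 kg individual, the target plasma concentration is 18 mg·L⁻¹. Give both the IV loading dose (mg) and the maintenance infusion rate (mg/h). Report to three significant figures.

(a) 950 mg; (b) 9.88 mg/h

Vd(total) = 48 kg × 1.1 L/kg = 52.80 L
Loading: fill Vd to C_target → 52.80 L × 18 mg/L = 950.4 mg
Infusion rate = 0.5490 L/h × 18 mg/L = 9.882 mg/h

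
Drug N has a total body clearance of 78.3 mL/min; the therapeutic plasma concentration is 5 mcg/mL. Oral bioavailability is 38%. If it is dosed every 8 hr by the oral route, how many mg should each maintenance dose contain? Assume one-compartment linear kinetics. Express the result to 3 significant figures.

495 mg

Convert clearance: 78.3 mL/min × 60 min/h ÷ 1000 mL/L = 4.698 L/h
At steady state, dose per interval replaces the amount cleared in that interval: F·D/τ = CL·Css.
D = CL × Css × τ / F = 4.698 × 5 × 8 / 0.38 = 494.5 mg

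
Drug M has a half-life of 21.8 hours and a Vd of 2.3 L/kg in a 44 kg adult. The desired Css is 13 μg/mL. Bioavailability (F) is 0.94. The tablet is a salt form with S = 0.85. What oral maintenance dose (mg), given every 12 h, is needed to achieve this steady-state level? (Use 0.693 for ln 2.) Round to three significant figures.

628 mg

Vd(total) = 44 kg × 2.3 L/kg = 101.2 L
CL = ln 2 · Vd / t½ = 0.693 × 101.2 / 21.8 = 3.217 L/h
D = CL × Css × τ / F / S = 3.217 × 13 × 12 / 0.94 / 0.85 = 628.1 mg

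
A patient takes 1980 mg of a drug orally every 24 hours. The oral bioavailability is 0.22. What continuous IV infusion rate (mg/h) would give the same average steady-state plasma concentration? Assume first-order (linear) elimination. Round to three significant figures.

Equivalent systemic input: infusion rate = F·D/τ.
Rate = 0.22 × 1980 / 24 = 18.15 mg/h

18.2 mg/h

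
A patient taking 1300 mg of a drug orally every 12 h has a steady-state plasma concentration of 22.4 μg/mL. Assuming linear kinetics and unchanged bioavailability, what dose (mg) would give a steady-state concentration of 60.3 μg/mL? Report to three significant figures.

3500 mg

With linear kinetics, Css is proportional to dose rate (D/τ) at fixed clearance.
D₂ = D₁ × (Css,target / Css,current) = 1300 × 60.3/22.4 = 3500 mg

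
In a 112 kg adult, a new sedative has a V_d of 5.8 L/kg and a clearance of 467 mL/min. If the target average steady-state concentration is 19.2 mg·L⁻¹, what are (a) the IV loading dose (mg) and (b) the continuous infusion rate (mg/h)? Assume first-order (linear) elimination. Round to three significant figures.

Vd = 5.8 L/kg × 112 kg = 649.6 L
Loading dose = Vd × C = 649.6 × 19.2 = 12470 mg
CL = 467 mL/min × 60/1000 = 28.02 L/h
Maintenance infusion rate = CL × Css = 28.02 × 19.2 = 538.0 mg/h

(a) 12500 mg; (b) 538 mg/h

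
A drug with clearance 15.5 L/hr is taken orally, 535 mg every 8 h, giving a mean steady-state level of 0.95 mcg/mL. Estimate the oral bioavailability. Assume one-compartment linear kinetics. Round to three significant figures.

F·D/τ = CL·Css at steady state → F = CL·Css·τ / D.
F = 15.5 × 0.95 × 8 / 535 = 0.220

0.220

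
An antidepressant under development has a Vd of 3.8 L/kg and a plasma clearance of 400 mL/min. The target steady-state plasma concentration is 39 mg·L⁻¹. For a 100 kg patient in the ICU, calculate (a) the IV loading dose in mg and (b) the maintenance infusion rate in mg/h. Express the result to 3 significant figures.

(a) 14800 mg; (b) 936 mg/h

Vd(total) = 100 kg × 3.8 L/kg = 380.0 L
Loading dose = Vd × C = 380.0 × 39 = 14820 mg
CL = 400 mL/min × 60/1000 = 24.00 L/h
Maintenance infusion rate = CL × Css = 24.00 × 39 = 936.0 mg/h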